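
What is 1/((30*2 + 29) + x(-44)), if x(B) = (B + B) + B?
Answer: -1/43 ≈ -0.023256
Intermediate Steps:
x(B) = 3*B (x(B) = 2*B + B = 3*B)
1/((30*2 + 29) + x(-44)) = 1/((30*2 + 29) + 3*(-44)) = 1/((60 + 29) - 132) = 1/(89 - 132) = 1/(-43) = -1/43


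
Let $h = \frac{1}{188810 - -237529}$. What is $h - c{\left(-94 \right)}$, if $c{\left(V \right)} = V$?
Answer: $\frac{40075867}{426339} \approx 94.0$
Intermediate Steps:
$h = \frac{1}{426339}$ ($h = \frac{1}{188810 + 237529} = \frac{1}{426339} \approx 2.3456 \cdot 10^{-6}$)
$h - c{\left(-94 \right)} = \frac{1}{426339} - -94 = \frac{1}{426339} + 94 = \frac{40075867}{426339}$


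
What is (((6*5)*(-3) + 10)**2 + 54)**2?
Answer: 41654116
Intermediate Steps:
(((6*5)*(-3) + 10)**2 + 54)**2 = ((30*(-3) + 10)**2 + 54)**2 = ((-90 + 10)**2 + 54)**2 = ((-80)**2 + 54)**2 = (6400 + 54)**2 = 6454**2 = 41654116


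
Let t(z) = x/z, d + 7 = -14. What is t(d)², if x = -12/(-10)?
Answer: 4/1225 ≈ 0.0032653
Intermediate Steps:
d = -21 (d = -7 - 14 = -21)
x = 6/5 (x = -12*(-⅒) = 6/5 ≈ 1.2000)
t(z) = 6/(5*z)
t(d)² = ((6/5)/(-21))² = ((6/5)*(-1/21))² = (-2/35)² = 4/1225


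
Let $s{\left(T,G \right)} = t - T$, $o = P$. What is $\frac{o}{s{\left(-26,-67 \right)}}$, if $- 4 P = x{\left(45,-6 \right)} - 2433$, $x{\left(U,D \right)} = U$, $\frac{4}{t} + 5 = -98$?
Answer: $\frac{61491}{2674} \approx 22.996$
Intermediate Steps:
$t = - \frac{4}{103}$ ($t = \frac{4}{-5 - 98} = \frac{4}{-103} = 4 \left(- \frac{1}{103}\right) = - \frac{4}{103} \approx -0.038835$)
$P = 597$ ($P = - \frac{45 - 2433}{4} = \left(- \frac{1}{4}\right) \left(-2388\right) = 597$)
$o = 597$
$s{\left(T,G \right)} = - \frac{4}{103} - T$
$\frac{o}{s{\left(-26,-67 \right)}} = \frac{597}{- \frac{4}{103} - -26} = \frac{597}{- \frac{4}{103} + 26} = \frac{597}{\frac{2674}{103}} = 597 \cdot \frac{103}{2674} = \frac{61491}{2674}$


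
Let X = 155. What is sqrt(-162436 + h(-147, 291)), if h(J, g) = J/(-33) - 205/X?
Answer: 2*I*sqrt(4721964082)/341 ≈ 403.03*I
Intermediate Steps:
h(J, g) = -41/31 - J/33 (h(J, g) = J/(-33) - 205/155 = J*(-1/33) - 205*1/155 = -J/33 - 41/31 = -41/31 - J/33)
sqrt(-162436 + h(-147, 291)) = sqrt(-162436 + (-41/31 - 1/33*(-147))) = sqrt(-162436 + (-41/31 + 49/11)) = sqrt(-162436 + 1068/341) = sqrt(-55389608/341) = 2*I*sqrt(4721964082)/341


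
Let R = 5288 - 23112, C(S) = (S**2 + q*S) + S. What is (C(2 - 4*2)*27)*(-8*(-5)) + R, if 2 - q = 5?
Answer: 34016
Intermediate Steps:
q = -3 (q = 2 - 1*5 = 2 - 5 = -3)
C(S) = S**2 - 2*S (C(S) = (S**2 - 3*S) + S = S**2 - 2*S)
R = -17824
(C(2 - 4*2)*27)*(-8*(-5)) + R = (((2 - 4*2)*(-2 + (2 - 4*2)))*27)*(-8*(-5)) - 17824 = (((2 - 8)*(-2 + (2 - 8)))*27)*40 - 17824 = (-6*(-2 - 6)*27)*40 - 17824 = (-6*(-8)*27)*40 - 17824 = (48*27)*40 - 17824 = 1296*40 - 17824 = 51840 - 17824 = 34016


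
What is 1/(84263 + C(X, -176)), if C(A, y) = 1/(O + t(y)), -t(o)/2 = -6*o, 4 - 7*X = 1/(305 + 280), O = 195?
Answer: 1917/161532170 ≈ 1.1868e-5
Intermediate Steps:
X = 2339/4095 (X = 4/7 - 1/(7*(305 + 280)) = 4/7 - ⅐/585 = 4/7 - ⅐*1/585 = 4/7 - 1/4095 = 2339/4095 ≈ 0.57118)
t(o) = 12*o (t(o) = -(-12)*o = 12*o)
C(A, y) = 1/(195 + 12*y)
1/(84263 + C(X, -176)) = 1/(84263 + 1/(3*(65 + 4*(-176)))) = 1/(84263 + 1/(3*(65 - 704))) = 1/(84263 + (⅓)/(-639)) = 1/(84263 + (⅓)*(-1/639)) = 1/(84263 - 1/1917) = 1/(161532170/1917) = 1917/161532170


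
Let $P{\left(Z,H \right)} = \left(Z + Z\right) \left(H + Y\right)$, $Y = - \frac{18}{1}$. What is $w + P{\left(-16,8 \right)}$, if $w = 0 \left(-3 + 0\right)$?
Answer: $320$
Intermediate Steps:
$Y = -18$ ($Y = \left(-18\right) 1 = -18$)
$P{\left(Z,H \right)} = 2 Z \left(-18 + H\right)$ ($P{\left(Z,H \right)} = \left(Z + Z\right) \left(H - 18\right) = 2 Z \left(-18 + H\right)$)
$w = 0$ ($w = 0 \left(-3\right) = 0$)
$w + P{\left(-16,8 \right)} = 0 + 2 \left(-16\right) \left(-18 + 8\right) = 0 + 2 \left(-16\right) \left(-10\right) = 0 + 320 = 320$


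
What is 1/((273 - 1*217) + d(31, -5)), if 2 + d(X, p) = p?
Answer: 1/49 ≈ 0.020408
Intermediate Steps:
d(X, p) = -2 + p
1/((273 - 1*217) + d(31, -5)) = 1/((273 - 1*217) + (-2 - 5)) = 1/((273 - 217) - 7) = 1/(56 - 7) = 1/49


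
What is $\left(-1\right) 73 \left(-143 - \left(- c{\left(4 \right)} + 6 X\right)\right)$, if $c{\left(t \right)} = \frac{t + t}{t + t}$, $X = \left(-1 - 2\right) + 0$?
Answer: $9052$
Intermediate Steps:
$X = -3$ ($X = -3 + 0 = -3$)
$c{\left(t \right)} = 1$ ($c{\left(t \right)} = \frac{2 t}{2 t} = 2 t \frac{1}{2 t} = 1$)
$\left(-1\right) 73 \left(-143 - \left(- c{\left(4 \right)} + 6 X\right)\right) = \left(-1\right) 73 \left(-143 + \left(1 - -18\right)\right) = - 73 \left(-143 + \left(1 + 18\right)\right) = - 73 \left(-143 + 19\right) = \left(-73\right) \left(-124\right) = 9052$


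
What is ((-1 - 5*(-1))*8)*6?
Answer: 192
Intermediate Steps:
((-1 - 5*(-1))*8)*6 = ((-1 + 5)*8)*6 = (4*8)*6 = 32*6 = 192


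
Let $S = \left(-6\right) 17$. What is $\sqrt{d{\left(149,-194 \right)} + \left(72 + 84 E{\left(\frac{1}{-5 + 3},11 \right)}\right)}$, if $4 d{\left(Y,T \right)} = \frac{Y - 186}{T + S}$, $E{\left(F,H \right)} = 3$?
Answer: $\frac{\sqrt{20738}}{8} \approx 18.001$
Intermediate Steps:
$S = -102$
$d{\left(Y,T \right)} = \frac{-186 + Y}{4 \left(-102 + T\right)}$ ($d{\left(Y,T \right)} = \frac{\left(Y - 186\right) \frac{1}{T - 102}}{4} = \frac{\left(-186 + Y\right) \frac{1}{-102 + T}}{4} = \frac{\frac{1}{-102 + T} \left(-186 + Y\right)}{4} = \frac{-186 + Y}{4 \left(-102 + T\right)}$)
$\sqrt{d{\left(149,-194 \right)} + \left(72 + 84 E{\left(\frac{1}{-5 + 3},11 \right)}\right)} = \sqrt{\frac{-186 + 149}{4 \left(-102 - 194\right)} + \left(72 + 84 \cdot 3\right)} = \sqrt{\frac{1}{4} \frac{1}{-296} \left(-37\right) + \left(72 + 252\right)} = \sqrt{\frac{1}{4} \left(- \frac{1}{296}\right) \left(-37\right) + 324} = \sqrt{\frac{1}{32} + 324} = \sqrt{\frac{10369}{32}} = \frac{\sqrt{20738}}{8}$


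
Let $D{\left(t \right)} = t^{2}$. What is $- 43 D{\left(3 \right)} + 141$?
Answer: $-246$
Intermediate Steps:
$- 43 D{\left(3 \right)} + 141 = - 43 \cdot 3^{2} + 141 = \left(-43\right) 9 + 141 = -387 + 141 = -246$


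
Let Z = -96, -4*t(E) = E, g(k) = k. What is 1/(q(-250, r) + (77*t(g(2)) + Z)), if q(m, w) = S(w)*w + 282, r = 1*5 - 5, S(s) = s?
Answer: 2/295 ≈ 0.0067797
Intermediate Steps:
t(E) = -E/4
r = 0 (r = 5 - 5 = 0)
q(m, w) = 282 + w² (q(m, w) = w*w + 282 = w² + 282 = 282 + w²)
1/(q(-250, r) + (77*t(g(2)) + Z)) = 1/((282 + 0²) + (77*(-¼*2) - 96)) = 1/((282 + 0) + (77*(-½) - 96)) = 1/(282 + (-77/2 - 96)) = 1/(282 - 269/2) = 1/(295/2) = 2/295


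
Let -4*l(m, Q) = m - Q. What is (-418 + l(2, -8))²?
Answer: 707281/4 ≈ 1.7682e+5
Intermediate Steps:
l(m, Q) = -m/4 + Q/4 (l(m, Q) = -(m - Q)/4 = -m/4 + Q/4)
(-418 + l(2, -8))² = (-418 + (-¼*2 + (¼)*(-8)))² = (-418 + (-½ - 2))² = (-418 - 5/2)² = (-841/2)² = 707281/4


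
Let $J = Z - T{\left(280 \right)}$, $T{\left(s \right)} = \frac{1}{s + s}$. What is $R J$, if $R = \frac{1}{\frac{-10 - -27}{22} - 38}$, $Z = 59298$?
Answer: $- \frac{365275669}{229320} \approx -1592.9$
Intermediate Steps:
$T{\left(s \right)} = \frac{1}{2 s}$
$R = - \frac{22}{819}$ ($R = \frac{1}{\left(-10 + 27\right) \frac{1}{22} - 38} = \frac{1}{17 \cdot \frac{1}{22} - 38} = \frac{1}{\frac{17}{22} - 38} = \frac{1}{- \frac{819}{22}} = - \frac{22}{819} \approx -0.026862$)
$J = \frac{33206879}{560}$ ($J = 59298 - \frac{1}{2 \cdot 280} = 59298 - \frac{1}{2} \cdot \frac{1}{280} = 59298 - \frac{1}{560} = \frac{33206879}{560} \approx 59298.0$)
$R J = \left(- \frac{22}{819}\right) \frac{33206879}{560} = - \frac{365275669}{229320}$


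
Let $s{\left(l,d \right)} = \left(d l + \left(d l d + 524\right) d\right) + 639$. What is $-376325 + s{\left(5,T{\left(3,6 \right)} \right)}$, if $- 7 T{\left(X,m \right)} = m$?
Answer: $- \frac{129016904}{343} \approx -3.7614 \cdot 10^{5}$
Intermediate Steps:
$T{\left(X,m \right)} = - \frac{m}{7}$
$s{\left(l,d \right)} = 639 + d l + d \left(524 + l d^{2}\right)$ ($s{\left(l,d \right)} = \left(d l + \left(l d^{2} + 524\right) d\right) + 639 = \left(d l + \left(524 + l d^{2}\right) d\right) + 639 = \left(d l + d \left(524 + l d^{2}\right)\right) + 639 = 639 + d l + d \left(524 + l d^{2}\right)$)
$-376325 + s{\left(5,T{\left(3,6 \right)} \right)} = -376325 + \left(639 + 524 \left(\left(- \frac{1}{7}\right) 6\right) + \left(- \frac{1}{7}\right) 6 \cdot 5 + 5 \left(\left(- \frac{1}{7}\right) 6\right)^{3}\right) = -376325 + \left(639 + 524 \left(- \frac{6}{7}\right) - \frac{30}{7} + 5 \left(- \frac{6}{7}\right)^{3}\right) = -376325 + \left(639 - \frac{3144}{7} - \frac{30}{7} + 5 \left(- \frac{216}{343}\right)\right) = -376325 - - \frac{62571}{343} = -376325 + \frac{62571}{343} = - \frac{129016904}{343}$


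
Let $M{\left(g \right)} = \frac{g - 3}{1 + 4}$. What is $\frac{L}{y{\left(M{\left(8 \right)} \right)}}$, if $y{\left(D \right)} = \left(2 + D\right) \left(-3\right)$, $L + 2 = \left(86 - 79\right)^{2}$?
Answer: $- \frac{47}{9} \approx -5.2222$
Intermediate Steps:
$M{\left(g \right)} = - \frac{3}{5} + \frac{g}{5}$ ($M{\left(g \right)} = \frac{-3 + g}{5} = \left(-3 + g\right) \frac{1}{5} = - \frac{3}{5} + \frac{g}{5}$)
$L = 47$ ($L = -2 + \left(86 - 79\right)^{2} = -2 + 7^{2} = -2 + 49 = 47$)
$y{\left(D \right)} = -6 - 3 D$
$\frac{L}{y{\left(M{\left(8 \right)} \right)}} = \frac{47}{-6 - 3 \left(- \frac{3}{5} + \frac{1}{5} \cdot 8\right)} = \frac{47}{-6 - 3 \left(- \frac{3}{5} + \frac{8}{5}\right)} = \frac{47}{-6 - 3} = \frac{47}{-9} = 47 \left(- \frac{1}{9}\right) = - \frac{47}{9}$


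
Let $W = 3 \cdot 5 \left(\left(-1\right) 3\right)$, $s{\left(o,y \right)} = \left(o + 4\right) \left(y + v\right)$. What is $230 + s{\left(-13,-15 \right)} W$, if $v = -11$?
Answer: $-10300$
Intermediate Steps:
$s{\left(o,y \right)} = \left(-11 + y\right) \left(4 + o\right)$ ($s{\left(o,y \right)} = \left(o + 4\right) \left(y - 11\right) = \left(4 + o\right) \left(-11 + y\right) = \left(-11 + y\right) \left(4 + o\right)$)
$W = -45$ ($W = 15 \left(-3\right) = -45$)
$230 + s{\left(-13,-15 \right)} W = 230 + \left(-44 - -143 + 4 \left(-15\right) - -195\right) \left(-45\right) = 230 + \left(-44 + 143 - 60 + 195\right) \left(-45\right) = 230 + 234 \left(-45\right) = 230 - 10530 = -10300$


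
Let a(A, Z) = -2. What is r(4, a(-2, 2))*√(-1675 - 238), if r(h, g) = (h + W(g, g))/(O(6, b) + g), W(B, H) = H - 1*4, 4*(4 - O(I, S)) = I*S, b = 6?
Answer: 2*I*√1913/7 ≈ 12.497*I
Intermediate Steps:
O(I, S) = 4 - I*S/4
W(B, H) = -4 + H (W(B, H) = H - 4 = -4 + H)
r(h, g) = (-4 + g + h)/(-5 + g) (r(h, g) = (h + (-4 + g))/((4 - ¼*6*6) + g) = (-4 + g + h)/((4 - 9) + g) = (-4 + g + h)/(-5 + g))
r(4, a(-2, 2))*√(-1675 - 238) = ((-4 - 2 + 4)/(-5 - 2))*√(-1675 - 238) = (-2/(-7))*√(-1913) = (-⅐*(-2))*(I*√1913) = 2*(I*√1913)/7 = 2*I*√1913/7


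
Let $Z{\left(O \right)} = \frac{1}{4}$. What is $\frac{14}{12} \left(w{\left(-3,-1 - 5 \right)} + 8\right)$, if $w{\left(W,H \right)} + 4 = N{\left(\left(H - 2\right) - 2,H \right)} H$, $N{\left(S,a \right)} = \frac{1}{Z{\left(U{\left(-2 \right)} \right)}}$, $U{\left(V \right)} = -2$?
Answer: $- \frac{70}{3} \approx -23.333$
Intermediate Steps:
$Z{\left(O \right)} = \frac{1}{4}$
$N{\left(S,a \right)} = 4$ ($N{\left(S,a \right)} = \frac{1}{\frac{1}{4}} = 4$)
$w{\left(W,H \right)} = -4 + 4 H$
$\frac{14}{12} \left(w{\left(-3,-1 - 5 \right)} + 8\right) = \frac{14}{12} \left(\left(-4 + 4 \left(-1 - 5\right)\right) + 8\right) = 14 \cdot \frac{1}{12} \left(\left(-4 + 4 \left(-1 - 5\right)\right) + 8\right) = \frac{7 \left(\left(-4 + 4 \left(-6\right)\right) + 8\right)}{6} = \frac{7 \left(\left(-4 - 24\right) + 8\right)}{6} = \frac{7 \left(-28 + 8\right)}{6} = \frac{7}{6} \left(-20\right) = - \frac{70}{3}$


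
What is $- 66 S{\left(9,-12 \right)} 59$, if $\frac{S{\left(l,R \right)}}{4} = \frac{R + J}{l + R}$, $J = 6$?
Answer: $-31152$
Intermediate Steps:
$S{\left(l,R \right)} = \frac{4 \left(6 + R\right)}{R + l}$ ($S{\left(l,R \right)} = 4 \frac{R + 6}{l + R} = 4 \frac{6 + R}{R + l} = \frac{4 \left(6 + R\right)}{R + l}$)
$- 66 S{\left(9,-12 \right)} 59 = - 66 \frac{4 \left(6 - 12\right)}{-12 + 9} \cdot 59 = - 66 \cdot 4 \frac{1}{-3} \left(-6\right) 59 = - 66 \cdot 4 \left(- \frac{1}{3}\right) \left(-6\right) 59 = \left(-66\right) 8 \cdot 59 = \left(-528\right) 59 = -31152$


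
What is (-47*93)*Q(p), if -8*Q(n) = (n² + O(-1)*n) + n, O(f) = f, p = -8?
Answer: 34968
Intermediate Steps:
Q(n) = -n²/8 (Q(n) = -((n² - n) + n)/8 = -n²/8)
(-47*93)*Q(p) = (-47*93)*(-⅛*(-8)²) = -(-4371)*64/8 = -4371*(-8) = 34968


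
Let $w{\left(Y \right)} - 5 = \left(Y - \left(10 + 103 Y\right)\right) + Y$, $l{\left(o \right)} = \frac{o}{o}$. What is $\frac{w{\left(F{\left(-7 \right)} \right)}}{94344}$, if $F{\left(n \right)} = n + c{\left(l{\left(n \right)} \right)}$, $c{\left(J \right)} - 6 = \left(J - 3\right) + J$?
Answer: $\frac{197}{94344} \approx 0.0020881$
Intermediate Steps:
$l{\left(o \right)} = 1$
$c{\left(J \right)} = 3 + 2 J$ ($c{\left(J \right)} = 6 + \left(\left(J - 3\right) + J\right) = 6 + \left(\left(-3 + J\right) + J\right) = 6 + \left(-3 + 2 J\right) = 3 + 2 J$)
$F{\left(n \right)} = 5 + n$ ($F{\left(n \right)} = n + \left(3 + 2 \cdot 1\right) = n + \left(3 + 2\right) = n + 5 = 5 + n$)
$w{\left(Y \right)} = -5 - 101 Y$ ($w{\left(Y \right)} = 5 - \left(10 + 101 Y\right) = -5 - 101 Y$)
$\frac{w{\left(F{\left(-7 \right)} \right)}}{94344} = \frac{-5 - 101 \left(5 - 7\right)}{94344} = \left(-5 - -202\right) \frac{1}{94344} = \left(-5 + 202\right) \frac{1}{94344} = 197 \cdot \frac{1}{94344} = \frac{197}{94344}$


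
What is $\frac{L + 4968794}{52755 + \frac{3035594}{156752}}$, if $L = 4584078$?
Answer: $\frac{748715895872}{4136243677} \approx 181.01$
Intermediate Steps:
$\frac{L + 4968794}{52755 + \frac{3035594}{156752}} = \frac{4584078 + 4968794}{52755 + \frac{3035594}{156752}} = \frac{9552872}{52755 + 3035594 \cdot \frac{1}{156752}} = \frac{9552872}{52755 + \frac{1517797}{78376}} = \frac{9552872}{\frac{4136243677}{78376}} = 9552872 \cdot \frac{78376}{4136243677} = \frac{748715895872}{4136243677}$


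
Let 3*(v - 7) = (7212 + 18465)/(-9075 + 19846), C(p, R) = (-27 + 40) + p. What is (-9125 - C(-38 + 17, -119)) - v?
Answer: -98283163/10771 ≈ -9124.8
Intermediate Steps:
C(p, R) = 13 + p
v = 83956/10771 (v = 7 + ((7212 + 18465)/(-9075 + 19846))/3 = 7 + (25677/10771)/3 = 7 + (25677*(1/10771))/3 = 7 + (⅓)*(25677/10771) = 7 + 8559/10771 = 83956/10771 ≈ 7.7946)
(-9125 - C(-38 + 17, -119)) - v = (-9125 - (13 + (-38 + 17))) - 1*83956/10771 = (-9125 - (13 - 21)) - 83956/10771 = (-9125 - 1*(-8)) - 83956/10771 = (-9125 + 8) - 83956/10771 = -9117 - 83956/10771 = -98283163/10771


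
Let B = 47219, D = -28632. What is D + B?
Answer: 18587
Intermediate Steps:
D + B = -28632 + 47219 = 18587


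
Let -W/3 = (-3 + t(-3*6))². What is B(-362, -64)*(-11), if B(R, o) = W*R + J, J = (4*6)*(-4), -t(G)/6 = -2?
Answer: -966570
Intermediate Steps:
t(G) = 12 (t(G) = -6*(-2) = 12)
W = -243 (W = -3*(-3 + 12)² = -3*9² = -3*81 = -243)
J = -96 (J = 24*(-4) = -96)
B(R, o) = -96 - 243*R (B(R, o) = -243*R - 96 = -96 - 243*R)
B(-362, -64)*(-11) = (-96 - 243*(-362))*(-11) = (-96 + 87966)*(-11) = 87870*(-11) = -966570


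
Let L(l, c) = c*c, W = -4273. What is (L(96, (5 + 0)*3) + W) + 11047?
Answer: 6999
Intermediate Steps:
L(l, c) = c**2
(L(96, (5 + 0)*3) + W) + 11047 = (((5 + 0)*3)**2 - 4273) + 11047 = ((5*3)**2 - 4273) + 11047 = (15**2 - 4273) + 11047 = (225 - 4273) + 11047 = -4048 + 11047 = 6999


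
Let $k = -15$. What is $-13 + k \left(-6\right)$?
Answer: $77$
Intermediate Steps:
$-13 + k \left(-6\right) = -13 - -90 = -13 + 90 = 77$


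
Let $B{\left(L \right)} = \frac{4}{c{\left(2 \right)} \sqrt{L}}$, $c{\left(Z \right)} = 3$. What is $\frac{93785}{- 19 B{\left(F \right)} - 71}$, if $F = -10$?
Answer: $- \frac{299643075}{229733} - \frac{10691490 i \sqrt{10}}{229733} \approx -1304.3 - 147.17 i$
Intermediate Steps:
$B{\left(L \right)} = \frac{4}{3 \sqrt{L}}$
$\frac{93785}{- 19 B{\left(F \right)} - 71} = \frac{93785}{- 19 \frac{4}{3 i \sqrt{10}} - 71} = \frac{93785}{- 19 \frac{4 \left(- \frac{i \sqrt{10}}{10}\right)}{3} - 71} = \frac{93785}{- 19 \left(- \frac{2 i \sqrt{10}}{15}\right) - 71} = \frac{93785}{\frac{38 i \sqrt{10}}{15} - 71} = \frac{93785}{-71 + \frac{38 i \sqrt{10}}{15}}$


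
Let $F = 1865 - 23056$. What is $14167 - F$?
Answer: $35358$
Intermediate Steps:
$F = -21191$
$14167 - F = 14167 - -21191 = 14167 + 21191 = 35358$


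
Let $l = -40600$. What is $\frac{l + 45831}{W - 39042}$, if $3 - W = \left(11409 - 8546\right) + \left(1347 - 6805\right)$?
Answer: $- \frac{5231}{36444} \approx -0.14354$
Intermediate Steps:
$W = 2598$ ($W = 3 - \left(\left(11409 - 8546\right) + \left(1347 - 6805\right)\right) = 3 - \left(2863 + \left(1347 - 6805\right)\right) = 3 - \left(2863 - 5458\right) = 3 - -2595 = 3 + 2595 = 2598$)
$\frac{l + 45831}{W - 39042} = \frac{-40600 + 45831}{2598 - 39042} = \frac{5231}{-36444} = 5231 \left(- \frac{1}{36444}\right) = - \frac{5231}{36444}$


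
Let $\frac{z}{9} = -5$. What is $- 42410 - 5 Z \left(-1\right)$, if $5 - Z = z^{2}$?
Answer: $428341000$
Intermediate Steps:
$z = -45$ ($z = 9 \left(-5\right) = -45$)
$Z = -2020$ ($Z = 5 - \left(-45\right)^{2} = 5 - 2025 = -2020$)
$- 42410 - 5 Z \left(-1\right) = - 42410 \left(-5\right) \left(-2020\right) \left(-1\right) = - 42410 \cdot 10100 \left(-1\right) = \left(-42410\right) \left(-10100\right) = 428341000$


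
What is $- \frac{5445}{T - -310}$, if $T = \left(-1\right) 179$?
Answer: $- \frac{5445}{131} \approx -41.565$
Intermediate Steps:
$T = -179$
$- \frac{5445}{T - -310} = - \frac{5445}{-179 - -310} = - \frac{5445}{-179 + 310} = - \frac{5445}{131}$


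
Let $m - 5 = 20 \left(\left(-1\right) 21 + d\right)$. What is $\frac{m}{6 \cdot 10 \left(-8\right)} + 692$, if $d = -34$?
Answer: $\frac{22217}{32} \approx 694.28$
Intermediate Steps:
$m = -1095$ ($m = 5 + 20 \left(\left(-1\right) 21 - 34\right) = 5 + 20 \left(-21 - 34\right) = 5 + 20 \left(-55\right) = 5 - 1100 = -1095$)
$\frac{m}{6 \cdot 10 \left(-8\right)} + 692 = - \frac{1095}{6 \cdot 10 \left(-8\right)} + 692 = - \frac{1095}{60 \left(-8\right)} + 692 = - \frac{1095}{-480} + 692 = \left(-1095\right) \left(- \frac{1}{480}\right) + 692 = \frac{73}{32} + 692 = \frac{22217}{32}$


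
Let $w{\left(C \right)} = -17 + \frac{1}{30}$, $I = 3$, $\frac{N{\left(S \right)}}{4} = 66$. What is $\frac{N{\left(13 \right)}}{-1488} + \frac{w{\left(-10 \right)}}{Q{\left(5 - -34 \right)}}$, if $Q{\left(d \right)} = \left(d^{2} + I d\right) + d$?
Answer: $- \frac{146242}{779805} \approx -0.18754$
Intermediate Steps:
$N{\left(S \right)} = 264$ ($N{\left(S \right)} = 4 \cdot 66 = 264$)
$w{\left(C \right)} = - \frac{509}{30}$ ($w{\left(C \right)} = -17 + \frac{1}{30} = - \frac{509}{30}$)
$Q{\left(d \right)} = d^{2} + 4 d$ ($Q{\left(d \right)} = \left(d^{2} + 3 d\right) + d = d^{2} + 4 d$)
$\frac{N{\left(13 \right)}}{-1488} + \frac{w{\left(-10 \right)}}{Q{\left(5 - -34 \right)}} = \frac{264}{-1488} - \frac{509}{30 \left(5 - -34\right) \left(4 + \left(5 - -34\right)\right)} = 264 \left(- \frac{1}{1488}\right) - \frac{509}{30 \left(5 + 34\right) \left(4 + \left(5 + 34\right)\right)} = - \frac{11}{62} - \frac{509}{30 \cdot 39 \left(4 + 39\right)} = - \frac{11}{62} - \frac{509}{30 \cdot 39 \cdot 43} = - \frac{11}{62} - \frac{509}{30 \cdot 1677} = - \frac{11}{62} - \frac{509}{50310} = - \frac{146242}{779805}$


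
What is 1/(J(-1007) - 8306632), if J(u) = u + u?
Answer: -1/8308646 ≈ -1.2036e-7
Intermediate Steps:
J(u) = 2*u
1/(J(-1007) - 8306632) = 1/(2*(-1007) - 8306632) = 1/(-2014 - 8306632) = 1/(-8308646) = -1/8308646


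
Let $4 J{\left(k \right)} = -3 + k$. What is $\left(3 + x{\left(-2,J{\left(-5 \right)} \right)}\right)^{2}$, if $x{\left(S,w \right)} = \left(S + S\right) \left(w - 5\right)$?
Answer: $961$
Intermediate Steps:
$J{\left(k \right)} = - \frac{3}{4} + \frac{k}{4}$ ($J{\left(k \right)} = \frac{-3 + k}{4} = - \frac{3}{4} + \frac{k}{4}$)
$x{\left(S,w \right)} = 2 S \left(-5 + w\right)$
$\left(3 + x{\left(-2,J{\left(-5 \right)} \right)}\right)^{2} = \left(3 + 2 \left(-2\right) \left(-5 + \left(- \frac{3}{4} + \frac{1}{4} \left(-5\right)\right)\right)\right)^{2} = \left(3 + 2 \left(-2\right) \left(-5 - 2\right)\right)^{2} = \left(3 + 2 \left(-2\right) \left(-7\right)\right)^{2} = \left(3 + 28\right)^{2} = 31^{2} = 961$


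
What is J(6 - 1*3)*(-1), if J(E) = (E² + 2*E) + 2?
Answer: -17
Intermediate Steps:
J(E) = 2 + E² + 2*E
J(6 - 1*3)*(-1) = (2 + (6 - 1*3)² + 2*(6 - 1*3))*(-1) = (2 + (6 - 3)² + 2*(6 - 3))*(-1) = (2 + 3² + 2*3)*(-1) = (2 + 9 + 6)*(-1) = 17*(-1) = -17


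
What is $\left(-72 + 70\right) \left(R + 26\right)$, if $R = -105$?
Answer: $158$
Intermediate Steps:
$\left(-72 + 70\right) \left(R + 26\right) = \left(-72 + 70\right) \left(-105 + 26\right) = \left(-2\right) \left(-79\right) = 158$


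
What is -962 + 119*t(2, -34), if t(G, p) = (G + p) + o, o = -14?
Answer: -6436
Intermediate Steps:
t(G, p) = -14 + G + p (t(G, p) = (G + p) - 14 = -14 + G + p)
-962 + 119*t(2, -34) = -962 + 119*(-14 + 2 - 34) = -962 + 119*(-46) = -962 - 5474 = -6436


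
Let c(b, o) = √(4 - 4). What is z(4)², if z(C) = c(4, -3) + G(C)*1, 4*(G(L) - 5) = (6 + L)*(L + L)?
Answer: 625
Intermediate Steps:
G(L) = 5 + L*(6 + L)/2 (G(L) = 5 + ((6 + L)*(L + L))/4 = 5 + ((6 + L)*(2*L))/4 = 5 + (2*L*(6 + L))/4 = 5 + L*(6 + L)/2)
c(b, o) = 0 (c(b, o) = √0 = 0)
z(C) = 5 + C²/2 + 3*C (z(C) = 0 + (5 + C²/2 + 3*C)*1 = 0 + (5 + C²/2 + 3*C) = 5 + C²/2 + 3*C)
z(4)² = (5 + (½)*4² + 3*4)² = (5 + (½)*16 + 12)² = (5 + 8 + 12)² = 25² = 625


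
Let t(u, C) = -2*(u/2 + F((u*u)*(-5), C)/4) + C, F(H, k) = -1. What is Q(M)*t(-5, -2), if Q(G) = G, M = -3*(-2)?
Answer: 21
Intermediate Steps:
t(u, C) = ½ + C - u (t(u, C) = -2*(u/2 - 1/4) + C = -2*(u*(½) - 1*¼) + C = -2*(u/2 - ¼) + C = -2*(-¼ + u/2) + C = (½ - u) + C = ½ + C - u)
M = 6
Q(M)*t(-5, -2) = 6*(½ - 2 - 1*(-5)) = 6*(½ - 2 + 5) = 6*(7/2) = 21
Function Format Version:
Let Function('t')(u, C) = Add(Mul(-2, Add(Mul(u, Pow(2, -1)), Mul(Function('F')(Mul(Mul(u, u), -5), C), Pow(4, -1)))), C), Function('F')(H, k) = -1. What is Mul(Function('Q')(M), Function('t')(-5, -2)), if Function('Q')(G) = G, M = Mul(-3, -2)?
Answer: 21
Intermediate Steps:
Function('t')(u, C) = Add(Rational(1, 2), C, Mul(-1, u)) (Function('t')(u, C) = Add(Mul(-2, Add(Mul(u, Pow(2, -1)), Mul(-1, Pow(4, -1)))), C) = Add(Mul(-2, Add(Mul(u, Rational(1, 2)), Mul(-1, Rational(1, 4)))), C) = Add(Mul(-2, Add(Mul(Rational(1, 2), u), Rational(-1, 4))), C) = Add(Mul(-2, Add(Rational(-1, 4), Mul(Rational(1, 2), u))), C) = Add(Add(Rational(1, 2), Mul(-1, u)), C) = Add(Rational(1, 2), C, Mul(-1, u)))
M = 6
Mul(Function('Q')(M), Function('t')(-5, -2)) = Mul(6, Add(Rational(1, 2), -2, Mul(-1, -5))) = Mul(6, Add(Rational(1, 2), -2, 5)) = Mul(6, Rational(7, 2)) = 21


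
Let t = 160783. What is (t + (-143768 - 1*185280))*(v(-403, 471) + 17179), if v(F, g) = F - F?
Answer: -2890624435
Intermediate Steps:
v(F, g) = 0
(t + (-143768 - 1*185280))*(v(-403, 471) + 17179) = (160783 + (-143768 - 1*185280))*(0 + 17179) = (160783 + (-143768 - 185280))*17179 = (160783 - 329048)*17179 = -168265*17179 = -2890624435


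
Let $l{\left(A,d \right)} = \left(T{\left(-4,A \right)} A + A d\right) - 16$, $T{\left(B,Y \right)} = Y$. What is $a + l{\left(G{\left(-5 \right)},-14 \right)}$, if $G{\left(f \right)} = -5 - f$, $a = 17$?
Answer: $1$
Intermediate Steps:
$l{\left(A,d \right)} = -16 + A^{2} + A d$ ($l{\left(A,d \right)} = \left(A A + A d\right) - 16 = \left(A^{2} + A d\right) - 16 = -16 + A^{2} + A d$)
$a + l{\left(G{\left(-5 \right)},-14 \right)} = 17 + \left(-16 + \left(-5 - -5\right)^{2} + \left(-5 - -5\right) \left(-14\right)\right) = 17 + \left(-16 + \left(-5 + 5\right)^{2} + \left(-5 + 5\right) \left(-14\right)\right) = 17 + \left(-16 + 0^{2} + 0 \left(-14\right)\right) = 17 + \left(-16 + 0 + 0\right) = 17 - 16 = 1$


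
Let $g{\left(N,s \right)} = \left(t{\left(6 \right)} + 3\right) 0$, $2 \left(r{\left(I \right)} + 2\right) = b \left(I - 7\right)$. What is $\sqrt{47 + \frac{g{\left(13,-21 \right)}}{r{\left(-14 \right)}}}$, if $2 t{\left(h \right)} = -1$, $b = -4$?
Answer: $\sqrt{47} \approx 6.8557$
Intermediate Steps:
$t{\left(h \right)} = - \frac{1}{2}$ ($t{\left(h \right)} = \frac{1}{2} \left(-1\right) = - \frac{1}{2}$)
$r{\left(I \right)} = 12 - 2 I$ ($r{\left(I \right)} = -2 + \frac{\left(-4\right) \left(I - 7\right)}{2} = -2 + \frac{\left(-4\right) \left(-7 + I\right)}{2} = -2 + \frac{28 - 4 I}{2} = -2 - \left(-14 + 2 I\right) = 12 - 2 I$)
$g{\left(N,s \right)} = 0$ ($g{\left(N,s \right)} = \left(- \frac{1}{2} + 3\right) 0 = \frac{5}{2} \cdot 0 = 0$)
$\sqrt{47 + \frac{g{\left(13,-21 \right)}}{r{\left(-14 \right)}}} = \sqrt{47 + \frac{0}{12 - -28}} = \sqrt{47 + \frac{0}{12 + 28}} = \sqrt{47 + \frac{0}{40}} = \sqrt{47 + 0 \cdot \frac{1}{40}} = \sqrt{47 + 0} = \sqrt{47}$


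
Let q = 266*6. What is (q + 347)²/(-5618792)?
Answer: -3775249/5618792 ≈ -0.67190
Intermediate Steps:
q = 1596
(q + 347)²/(-5618792) = (1596 + 347)²/(-5618792) = 1943²*(-1/5618792) = 3775249*(-1/5618792) = -3775249/5618792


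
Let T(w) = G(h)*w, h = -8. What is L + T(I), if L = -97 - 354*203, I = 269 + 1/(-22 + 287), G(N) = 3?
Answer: -18855277/265 ≈ -71152.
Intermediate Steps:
I = 71286/265 (I = 269 + 1/265 = 71286/265 ≈ 269.00)
L = -71959 (L = -97 - 71862 = -71959)
T(w) = 3*w
L + T(I) = -71959 + 3*(71286/265) = -71959 + 213858/265 = -18855277/265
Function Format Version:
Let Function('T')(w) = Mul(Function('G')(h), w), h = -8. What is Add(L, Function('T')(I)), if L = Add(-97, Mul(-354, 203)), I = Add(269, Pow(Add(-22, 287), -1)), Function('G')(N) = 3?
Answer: Rational(-18855277, 265) ≈ -71152.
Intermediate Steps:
I = Rational(71286, 265) (I = Add(269, Pow(265, -1)) = Add(269, Rational(1, 265)) = Rational(71286, 265) ≈ 269.00)
L = -71959 (L = Add(-97, -71862) = -71959)
Function('T')(w) = Mul(3, w)
Add(L, Function('T')(I)) = Add(-71959, Mul(3, Rational(71286, 265))) = Add(-71959, Rational(213858, 265)) = Rational(-18855277, 265)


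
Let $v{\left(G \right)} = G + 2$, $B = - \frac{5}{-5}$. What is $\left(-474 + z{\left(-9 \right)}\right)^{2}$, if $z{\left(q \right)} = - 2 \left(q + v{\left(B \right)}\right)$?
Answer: $213444$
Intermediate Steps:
$B = 1$ ($B = \left(-5\right) \left(- \frac{1}{5}\right) = 1$)
$v{\left(G \right)} = 2 + G$
$z{\left(q \right)} = -6 - 2 q$ ($z{\left(q \right)} = - 2 \left(q + \left(2 + 1\right)\right) = - 2 \left(q + 3\right) = - 2 \left(3 + q\right) = -6 - 2 q$)
$\left(-474 + z{\left(-9 \right)}\right)^{2} = \left(-474 - -12\right)^{2} = \left(-474 + \left(-6 + 18\right)\right)^{2} = \left(-474 + 12\right)^{2} = \left(-462\right)^{2} = 213444$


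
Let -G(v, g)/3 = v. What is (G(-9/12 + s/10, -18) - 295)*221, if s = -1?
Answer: -1292629/20 ≈ -64631.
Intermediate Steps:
G(v, g) = -3*v
(G(-9/12 + s/10, -18) - 295)*221 = (-3*(-9/12 - 1/10) - 295)*221 = (-3*(-9*1/12 - 1*⅒) - 295)*221 = (-3*(-¾ - ⅒) - 295)*221 = (-3*(-17/20) - 295)*221 = (51/20 - 295)*221 = -5849/20*221 = -1292629/20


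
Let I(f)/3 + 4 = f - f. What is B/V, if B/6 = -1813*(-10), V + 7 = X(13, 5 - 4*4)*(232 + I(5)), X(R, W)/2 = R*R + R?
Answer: 5180/3813 ≈ 1.3585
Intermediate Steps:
I(f) = -12 (I(f) = -12 + 3*(f - f) = -12 + 3*0 = -12 + 0 = -12)
X(R, W) = 2*R + 2*R**2 (X(R, W) = 2*(R*R + R) = 2*(R**2 + R) = 2*(R + R**2) = 2*R + 2*R**2)
V = 80073 (V = -7 + (2*13*(1 + 13))*(232 - 12) = -7 + (2*13*14)*220 = -7 + 364*220 = -7 + 80080 = 80073)
B = 108780 (B = 6*(-1813*(-10)) = 6*18130 = 108780)
B/V = 108780/80073 = 108780*(1/80073) = 5180/3813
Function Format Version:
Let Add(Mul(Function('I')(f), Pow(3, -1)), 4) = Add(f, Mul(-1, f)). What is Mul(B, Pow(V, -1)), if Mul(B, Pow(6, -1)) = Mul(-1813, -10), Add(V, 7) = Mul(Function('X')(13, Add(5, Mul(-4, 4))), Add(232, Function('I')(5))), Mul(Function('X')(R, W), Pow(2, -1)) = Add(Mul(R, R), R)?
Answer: Rational(5180, 3813) ≈ 1.3585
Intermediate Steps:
Function('I')(f) = -12 (Function('I')(f) = Add(-12, Mul(3, Add(f, Mul(-1, f)))) = Add(-12, Mul(3, 0)) = Add(-12, 0) = -12)
Function('X')(R, W) = Add(Mul(2, R), Mul(2, Pow(R, 2))) (Function('X')(R, W) = Mul(2, Add(Mul(R, R), R)) = Mul(2, Add(Pow(R, 2), R)) = Mul(2, Add(R, Pow(R, 2))) = Add(Mul(2, R), Mul(2, Pow(R, 2))))
V = 80073 (V = Add(-7, Mul(Mul(2, 13, Add(1, 13)), Add(232, -12))) = Add(-7, Mul(Mul(2, 13, 14), 220)) = Add(-7, Mul(364, 220)) = Add(-7, 80080) = 80073)
B = 108780 (B = Mul(6, Mul(-1813, -10)) = Mul(6, 18130) = 108780)
Mul(B, Pow(V, -1)) = Mul(108780, Pow(80073, -1)) = Mul(108780, Rational(1, 80073)) = Rational(5180, 3813)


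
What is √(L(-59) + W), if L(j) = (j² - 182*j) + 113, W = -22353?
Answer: I*√8021 ≈ 89.56*I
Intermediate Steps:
L(j) = 113 + j² - 182*j
√(L(-59) + W) = √((113 + (-59)² - 182*(-59)) - 22353) = √((113 + 3481 + 10738) - 22353) = √(14332 - 22353) = √(-8021) = I*√8021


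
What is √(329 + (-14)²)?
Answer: 5*√21 ≈ 22.913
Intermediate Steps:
√(329 + (-14)²) = √(329 + 196) = √525 = 5*√21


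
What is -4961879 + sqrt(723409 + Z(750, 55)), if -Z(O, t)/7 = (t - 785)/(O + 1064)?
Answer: -4961879 + sqrt(595114007826)/907 ≈ -4.9610e+6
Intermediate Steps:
Z(O, t) = -7*(-785 + t)/(1064 + O) (Z(O, t) = -7*(t - 785)/(O + 1064) = -7*(-785 + t)/(1064 + O))
-4961879 + sqrt(723409 + Z(750, 55)) = -4961879 + sqrt(723409 + 7*(785 - 1*55)/(1064 + 750)) = -4961879 + sqrt(723409 + 7*(785 - 55)/1814) = -4961879 + sqrt(723409 + 7*(1/1814)*730) = -4961879 + sqrt(723409 + 2555/907) = -4961879 + sqrt(656134518/907) = -4961879 + sqrt(595114007826)/907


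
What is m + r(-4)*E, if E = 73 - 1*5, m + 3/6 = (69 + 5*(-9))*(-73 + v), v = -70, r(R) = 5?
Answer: -6185/2 ≈ -3092.5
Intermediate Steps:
m = -6865/2 (m = -1/2 + (69 + 5*(-9))*(-73 - 70) = -1/2 + (69 - 45)*(-143) = -1/2 + 24*(-143) = -1/2 - 3432 = -6865/2 ≈ -3432.5)
E = 68 (E = 73 - 5 = 68)
m + r(-4)*E = -6865/2 + 5*68 = -6865/2 + 340 = -6185/2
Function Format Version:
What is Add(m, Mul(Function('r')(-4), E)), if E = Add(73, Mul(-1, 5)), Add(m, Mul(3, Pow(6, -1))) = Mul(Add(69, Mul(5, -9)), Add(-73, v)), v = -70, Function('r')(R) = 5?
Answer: Rational(-6185, 2) ≈ -3092.5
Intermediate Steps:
m = Rational(-6865, 2) (m = Add(Rational(-1, 2), Mul(Add(69, Mul(5, -9)), Add(-73, -70))) = Add(Rational(-1, 2), Mul(Add(69, -45), -143)) = Add(Rational(-1, 2), Mul(24, -143)) = Add(Rational(-1, 2), -3432) = Rational(-6865, 2) ≈ -3432.5)
E = 68 (E = Add(73, -5) = 68)
Add(m, Mul(Function('r')(-4), E)) = Add(Rational(-6865, 2), Mul(5, 68)) = Add(Rational(-6865, 2), 340) = Rational(-6185, 2)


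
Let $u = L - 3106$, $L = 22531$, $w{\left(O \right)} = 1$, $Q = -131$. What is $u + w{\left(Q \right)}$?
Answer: $19426$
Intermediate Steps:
$u = 19425$ ($u = 22531 - 3106 = 19425$)
$u + w{\left(Q \right)} = 19425 + 1 = 19426$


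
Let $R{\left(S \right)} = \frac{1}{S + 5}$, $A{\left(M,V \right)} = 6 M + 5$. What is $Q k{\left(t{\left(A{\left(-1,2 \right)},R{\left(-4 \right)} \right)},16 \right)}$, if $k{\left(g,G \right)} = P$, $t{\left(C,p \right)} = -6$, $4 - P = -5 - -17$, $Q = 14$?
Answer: $-112$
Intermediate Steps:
$A{\left(M,V \right)} = 5 + 6 M$
$R{\left(S \right)} = \frac{1}{5 + S}$
$P = -8$ ($P = 4 - \left(-5 - -17\right) = 4 - \left(-5 + 17\right) = 4 - 12 = -8$)
$k{\left(g,G \right)} = -8$
$Q k{\left(t{\left(A{\left(-1,2 \right)},R{\left(-4 \right)} \right)},16 \right)} = 14 \left(-8\right) = -112$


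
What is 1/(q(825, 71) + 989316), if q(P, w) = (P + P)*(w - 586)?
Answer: 1/139566 ≈ 7.1651e-6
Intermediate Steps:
q(P, w) = 2*P*(-586 + w) (q(P, w) = (2*P)*(-586 + w) = 2*P*(-586 + w))
1/(q(825, 71) + 989316) = 1/(2*825*(-586 + 71) + 989316) = 1/(2*825*(-515) + 989316) = 1/(-849750 + 989316) = 1/139566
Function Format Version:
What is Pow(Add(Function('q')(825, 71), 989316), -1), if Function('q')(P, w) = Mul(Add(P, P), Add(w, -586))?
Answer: Rational(1, 139566) ≈ 7.1651e-6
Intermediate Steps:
Function('q')(P, w) = Mul(2, P, Add(-586, w)) (Function('q')(P, w) = Mul(Mul(2, P), Add(-586, w)) = Mul(2, P, Add(-586, w)))
Pow(Add(Function('q')(825, 71), 989316), -1) = Pow(Add(Mul(2, 825, Add(-586, 71)), 989316), -1) = Pow(Add(Mul(2, 825, -515), 989316), -1) = Pow(Add(-849750, 989316), -1) = Pow(139566, -1) = Rational(1, 139566)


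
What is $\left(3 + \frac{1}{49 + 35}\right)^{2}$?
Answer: $\frac{64009}{7056} \approx 9.0716$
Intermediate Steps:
$\left(3 + \frac{1}{49 + 35}\right)^{2} = \left(3 + \frac{1}{84}\right)^{2} = \left(\frac{253}{84}\right)^{2} = \frac{64009}{7056}$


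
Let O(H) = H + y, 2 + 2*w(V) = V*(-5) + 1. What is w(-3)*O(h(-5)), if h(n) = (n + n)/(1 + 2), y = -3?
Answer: -133/3 ≈ -44.333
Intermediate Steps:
h(n) = 2*n/3 (h(n) = (2*n)/3 = (2*n)*(⅓) = 2*n/3)
w(V) = -½ - 5*V/2 (w(V) = -1 + (V*(-5) + 1)/2 = -1 + (-5*V + 1)/2 = -1 + (1 - 5*V)/2 = -1 + (½ - 5*V/2) = -½ - 5*V/2)
O(H) = -3 + H (O(H) = H - 3 = -3 + H)
w(-3)*O(h(-5)) = (-½ - 5/2*(-3))*(-3 + (⅔)*(-5)) = (-½ + 15/2)*(-3 - 10/3) = 7*(-19/3) = -133/3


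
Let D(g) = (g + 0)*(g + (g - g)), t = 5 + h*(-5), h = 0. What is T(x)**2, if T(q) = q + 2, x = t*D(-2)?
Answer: 484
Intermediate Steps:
t = 5 (t = 5 + 0*(-5) = 5 + 0 = 5)
D(g) = g**2 (D(g) = g*(g + 0) = g*g = g**2)
x = 20 (x = 5*(-2)**2 = 5*4 = 20)
T(q) = 2 + q
T(x)**2 = (2 + 20)**2 = 22**2 = 484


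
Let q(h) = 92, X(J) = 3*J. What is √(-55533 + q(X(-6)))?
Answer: I*√55441 ≈ 235.46*I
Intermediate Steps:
√(-55533 + q(X(-6))) = √(-55533 + 92) = √(-55441) = I*√55441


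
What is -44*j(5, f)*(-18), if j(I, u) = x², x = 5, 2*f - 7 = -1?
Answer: 19800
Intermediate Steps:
f = 3 (f = 7/2 + (½)*(-1) = 7/2 - ½ = 3)
j(I, u) = 25 (j(I, u) = 5² = 25)
-44*j(5, f)*(-18) = -44*25*(-18) = -1100*(-18) = 19800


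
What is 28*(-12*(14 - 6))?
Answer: -2688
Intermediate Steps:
28*(-12*(14 - 6)) = 28*(-12*8) = 28*(-96) = -2688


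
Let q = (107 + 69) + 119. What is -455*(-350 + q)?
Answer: 25025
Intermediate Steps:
q = 295 (q = 176 + 119 = 295)
-455*(-350 + q) = -455*(-350 + 295) = -455*(-55) = 25025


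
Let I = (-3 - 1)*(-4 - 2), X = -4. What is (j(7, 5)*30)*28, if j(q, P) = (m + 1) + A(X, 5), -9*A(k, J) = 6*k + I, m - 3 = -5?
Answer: -840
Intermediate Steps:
I = 24 (I = -4*(-6) = 24)
m = -2 (m = 3 - 5 = -2)
A(k, J) = -8/3 - 2*k/3 (A(k, J) = -(6*k + 24)/9 = -(24 + 6*k)/9 = -8/3 - 2*k/3)
j(q, P) = -1 (j(q, P) = (-2 + 1) + (-8/3 - 2/3*(-4)) = -1 + (-8/3 + 8/3) = -1 + 0 = -1)
(j(7, 5)*30)*28 = -1*30*28 = -30*28 = -840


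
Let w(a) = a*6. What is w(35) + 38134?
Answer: 38344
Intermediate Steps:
w(a) = 6*a
w(35) + 38134 = 6*35 + 38134 = 210 + 38134 = 38344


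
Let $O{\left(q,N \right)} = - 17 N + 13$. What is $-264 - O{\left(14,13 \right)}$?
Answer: $-56$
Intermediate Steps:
$O{\left(q,N \right)} = 13 - 17 N$
$-264 - O{\left(14,13 \right)} = -264 - \left(13 - 221\right) = -264 - -208 = -264 + 208 = -56$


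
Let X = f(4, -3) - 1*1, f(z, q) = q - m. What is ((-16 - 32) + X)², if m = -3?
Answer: 2401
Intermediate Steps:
f(z, q) = 3 + q (f(z, q) = q - 1*(-3) = q + 3 = 3 + q)
X = -1 (X = (3 - 3) - 1*1 = 0 - 1 = -1)
((-16 - 32) + X)² = ((-16 - 32) - 1)² = (-48 - 1)² = (-49)² = 2401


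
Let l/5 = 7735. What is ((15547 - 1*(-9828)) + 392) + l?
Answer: 64442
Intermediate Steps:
l = 38675 (l = 5*7735 = 38675)
((15547 - 1*(-9828)) + 392) + l = ((15547 - 1*(-9828)) + 392) + 38675 = ((15547 + 9828) + 392) + 38675 = (25375 + 392) + 38675 = 25767 + 38675 = 64442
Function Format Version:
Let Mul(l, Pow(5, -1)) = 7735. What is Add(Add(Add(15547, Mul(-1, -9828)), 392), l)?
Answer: 64442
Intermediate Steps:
l = 38675 (l = Mul(5, 7735) = 38675)
Add(Add(Add(15547, Mul(-1, -9828)), 392), l) = Add(Add(Add(15547, Mul(-1, -9828)), 392), 38675) = Add(Add(Add(15547, 9828), 392), 38675) = Add(Add(25375, 392), 38675) = Add(25767, 38675) = 64442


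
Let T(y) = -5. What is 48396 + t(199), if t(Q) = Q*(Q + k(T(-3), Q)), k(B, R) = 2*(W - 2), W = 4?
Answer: 88793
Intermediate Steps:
k(B, R) = 4 (k(B, R) = 2*(4 - 2) = 2*2 = 4)
t(Q) = Q*(4 + Q) (t(Q) = Q*(Q + 4) = Q*(4 + Q))
48396 + t(199) = 48396 + 199*(4 + 199) = 48396 + 199*203 = 48396 + 40397 = 88793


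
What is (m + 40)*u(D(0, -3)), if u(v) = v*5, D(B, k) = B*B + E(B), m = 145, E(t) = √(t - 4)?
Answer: 1850*I ≈ 1850.0*I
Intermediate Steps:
E(t) = √(-4 + t)
D(B, k) = B² + √(-4 + B) (D(B, k) = B*B + √(-4 + B) = B² + √(-4 + B))
u(v) = 5*v
(m + 40)*u(D(0, -3)) = (145 + 40)*(5*(0² + √(-4 + 0))) = 185*(5*(0 + √(-4))) = 185*(5*(0 + 2*I)) = 185*(5*(2*I)) = 185*(10*I) = 1850*I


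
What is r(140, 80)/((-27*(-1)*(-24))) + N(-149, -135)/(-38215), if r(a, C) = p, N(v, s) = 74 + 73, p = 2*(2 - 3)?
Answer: -9413/12381660 ≈ -0.00076024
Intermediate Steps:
p = -2 (p = 2*(-1) = -2)
N(v, s) = 147
r(a, C) = -2
r(140, 80)/((-27*(-1)*(-24))) + N(-149, -135)/(-38215) = -2/(-27*(-1)*(-24)) + 147/(-38215) = -2/(27*(-24)) + 147*(-1/38215) = -2/(-648) - 147/38215 = -2*(-1/648) - 147/38215 = 1/324 - 147/38215 = -9413/12381660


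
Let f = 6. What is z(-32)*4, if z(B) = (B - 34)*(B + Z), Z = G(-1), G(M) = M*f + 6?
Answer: 8448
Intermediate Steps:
G(M) = 6 + 6*M (G(M) = M*6 + 6 = 6*M + 6 = 6 + 6*M)
Z = 0 (Z = 6 + 6*(-1) = 6 - 6 = 0)
z(B) = B*(-34 + B) (z(B) = (B - 34)*(B + 0) = (-34 + B)*B = B*(-34 + B))
z(-32)*4 = -32*(-34 - 32)*4 = -32*(-66)*4 = 2112*4 = 8448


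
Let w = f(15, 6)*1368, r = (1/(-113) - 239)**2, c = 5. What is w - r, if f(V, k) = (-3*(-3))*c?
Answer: 56627576/12769 ≈ 4434.8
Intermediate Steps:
f(V, k) = 45 (f(V, k) = -3*(-3)*5 = 9*5 = 45)
r = 729432064/12769 (r = (-1/113 - 239)**2 = (-27008/113)**2 = 729432064/12769 ≈ 57125.)
w = 61560 (w = 45*1368 = 61560)
w - r = 61560 - 1*729432064/12769 = 61560 - 729432064/12769 = 56627576/12769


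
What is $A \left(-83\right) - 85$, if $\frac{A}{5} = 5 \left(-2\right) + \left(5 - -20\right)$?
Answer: $-6310$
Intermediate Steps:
$A = 75$ ($A = 5 \left(5 \left(-2\right) + \left(5 - -20\right)\right) = 5 \left(-10 + \left(5 + 20\right)\right) = 5 \left(-10 + 25\right) = 5 \cdot 15 = 75$)
$A \left(-83\right) - 85 = 75 \left(-83\right) - 85 = -6225 - 85 = -6310$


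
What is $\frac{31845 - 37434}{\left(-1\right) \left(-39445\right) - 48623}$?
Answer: $\frac{5589}{9178} \approx 0.60896$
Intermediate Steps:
$\frac{31845 - 37434}{\left(-1\right) \left(-39445\right) - 48623} = - \frac{5589}{39445 - 48623} = - \frac{5589}{-9178} = \left(-5589\right) \left(- \frac{1}{9178}\right) = \frac{5589}{9178}$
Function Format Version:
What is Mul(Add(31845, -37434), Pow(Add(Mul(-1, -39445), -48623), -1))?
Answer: Rational(5589, 9178) ≈ 0.60896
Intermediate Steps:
Mul(Add(31845, -37434), Pow(Add(Mul(-1, -39445), -48623), -1)) = Mul(-5589, Pow(Add(39445, -48623), -1)) = Mul(-5589, Pow(-9178, -1)) = Mul(-5589, Rational(-1, 9178)) = Rational(5589, 9178)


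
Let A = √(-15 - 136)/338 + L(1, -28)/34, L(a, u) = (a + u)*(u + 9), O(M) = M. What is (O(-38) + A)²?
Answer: 8665971081/16508258 - 779*I*√151/5746 ≈ 524.95 - 1.6659*I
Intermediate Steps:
L(a, u) = (9 + u)*(a + u) (L(a, u) = (a + u)*(9 + u) = (9 + u)*(a + u))
A = 513/34 + I*√151/338 (A = √(-15 - 136)/338 + ((-28)² + 9*1 + 9*(-28) + 1*(-28))/34 = √(-151)*(1/338) + (784 + 9 - 252 - 28)*(1/34) = (I*√151)*(1/338) + 513*(1/34) = I*√151/338 + 513/34 = 513/34 + I*√151/338 ≈ 15.088 + 0.036356*I)
(O(-38) + A)² = (-38 + (513/34 + I*√151/338))² = (-779/34 + I*√151/338)²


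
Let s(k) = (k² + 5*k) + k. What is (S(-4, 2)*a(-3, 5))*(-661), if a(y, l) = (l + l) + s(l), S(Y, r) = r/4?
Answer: -42965/2 ≈ -21483.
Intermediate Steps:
s(k) = k² + 6*k
S(Y, r) = r/4 (S(Y, r) = r*(¼) = r/4)
a(y, l) = 2*l + l*(6 + l) (a(y, l) = (l + l) + l*(6 + l) = 2*l + l*(6 + l))
(S(-4, 2)*a(-3, 5))*(-661) = (((¼)*2)*(5*(8 + 5)))*(-661) = ((5*13)/2)*(-661) = ((½)*65)*(-661) = (65/2)*(-661) = -42965/2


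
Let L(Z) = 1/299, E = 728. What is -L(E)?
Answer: -1/299 ≈ -0.0033445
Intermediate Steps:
L(Z) = 1/299
-L(E) = -1*1/299 = -1/299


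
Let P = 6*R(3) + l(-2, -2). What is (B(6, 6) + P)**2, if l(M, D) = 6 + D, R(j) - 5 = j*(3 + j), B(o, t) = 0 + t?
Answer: 21904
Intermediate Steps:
B(o, t) = t
R(j) = 5 + j*(3 + j)
P = 142 (P = 6*(5 + 3**2 + 3*3) + (6 - 2) = 6*(5 + 9 + 9) + 4 = 6*23 + 4 = 138 + 4 = 142)
(B(6, 6) + P)**2 = (6 + 142)**2 = 148**2 = 21904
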